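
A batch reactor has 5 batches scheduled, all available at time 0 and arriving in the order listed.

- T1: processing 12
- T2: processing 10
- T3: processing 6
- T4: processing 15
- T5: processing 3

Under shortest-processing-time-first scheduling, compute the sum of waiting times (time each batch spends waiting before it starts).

62

SPT (increasing processing time): T5 T3 T2 T1 T4.
T5: waits 0, runs 0→3
T3: waits 3, runs 3→9
T2: waits 9, runs 9→19
T1: waits 19, runs 19→31
T4: waits 31, runs 31→46
Sum = 0+3+9+19+31 = 62.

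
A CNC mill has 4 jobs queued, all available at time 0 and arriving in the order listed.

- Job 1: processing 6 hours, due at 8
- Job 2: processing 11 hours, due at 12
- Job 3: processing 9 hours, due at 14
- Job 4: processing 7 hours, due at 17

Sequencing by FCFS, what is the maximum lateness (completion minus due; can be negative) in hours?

FIFO (arrival order): Job 1 Job 2 Job 3 Job 4.
Job 1: 0→6, due 8, lateness -2
Job 2: 6→17, due 12, lateness 5
Job 3: 17→26, due 14, lateness 12
Job 4: 26→33, due 17, lateness 16
Maximum = 16.

16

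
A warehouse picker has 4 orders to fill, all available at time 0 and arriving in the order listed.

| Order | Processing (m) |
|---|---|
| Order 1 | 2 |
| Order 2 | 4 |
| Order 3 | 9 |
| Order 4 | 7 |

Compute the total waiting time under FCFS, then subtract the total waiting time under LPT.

FIFO (arrival order): Order 1 Order 2 Order 3 Order 4.
Order 1: waits 0, runs 0→2
Order 2: waits 2, runs 2→6
Order 3: waits 6, runs 6→15
Order 4: waits 15, runs 15→22
Sum = 0+2+6+15 = 23.
LPT (decreasing processing time): Order 3 Order 4 Order 2 Order 1.
Order 3: waits 0, runs 0→9
Order 4: waits 9, runs 9→16
Order 2: waits 16, runs 16→20
Order 1: waits 20, runs 20→22
Sum = 0+9+16+20 = 45.
Difference = 23 − 45 = -22.

-22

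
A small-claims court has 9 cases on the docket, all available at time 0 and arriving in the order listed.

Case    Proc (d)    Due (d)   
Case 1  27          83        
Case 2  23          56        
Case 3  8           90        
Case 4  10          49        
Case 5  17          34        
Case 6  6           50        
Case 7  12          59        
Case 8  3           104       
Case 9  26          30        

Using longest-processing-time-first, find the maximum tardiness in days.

LPT (decreasing processing time): Case 1 Case 9 Case 2 Case 5 Case 7 Case 4 Case 3 Case 6 Case 8.
Case 1: 0→27, due 83, tardiness 0
Case 9: 27→53, due 30, tardiness 23
Case 2: 53→76, due 56, tardiness 20
Case 5: 76→93, due 34, tardiness 59
Case 7: 93→105, due 59, tardiness 46
Case 4: 105→115, due 49, tardiness 66
Case 3: 115→123, due 90, tardiness 33
Case 6: 123→129, due 50, tardiness 79
Case 8: 129→132, due 104, tardiness 28
Maximum = 79.

79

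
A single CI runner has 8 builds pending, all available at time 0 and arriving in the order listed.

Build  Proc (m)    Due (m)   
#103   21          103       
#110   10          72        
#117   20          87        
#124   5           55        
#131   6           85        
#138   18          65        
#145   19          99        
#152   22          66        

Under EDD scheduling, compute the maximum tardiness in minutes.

18

EDD (increasing due date): #124 #138 #152 #110 #131 #117 #145 #103.
#124: 0→5, due 55, tardiness 0
#138: 5→23, due 65, tardiness 0
#152: 23→45, due 66, tardiness 0
#110: 45→55, due 72, tardiness 0
#131: 55→61, due 85, tardiness 0
#117: 61→81, due 87, tardiness 0
#145: 81→100, due 99, tardiness 1
#103: 100→121, due 103, tardiness 18
Maximum = 18.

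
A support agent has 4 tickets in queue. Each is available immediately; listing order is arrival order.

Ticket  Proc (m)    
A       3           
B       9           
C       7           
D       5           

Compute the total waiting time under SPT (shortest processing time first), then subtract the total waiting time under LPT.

SPT (increasing processing time): A D C B.
A: waits 0, runs 0→3
D: waits 3, runs 3→8
C: waits 8, runs 8→15
B: waits 15, runs 15→24
Sum = 0+3+8+15 = 26.
LPT (decreasing processing time): B C D A.
B: waits 0, runs 0→9
C: waits 9, runs 9→16
D: waits 16, runs 16→21
A: waits 21, runs 21→24
Sum = 0+9+16+21 = 46.
Difference = 26 − 46 = -20.

-20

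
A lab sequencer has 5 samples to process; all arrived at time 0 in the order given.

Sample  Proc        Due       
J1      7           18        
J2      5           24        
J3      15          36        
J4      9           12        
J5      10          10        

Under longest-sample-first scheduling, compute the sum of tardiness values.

82

LPT (decreasing processing time): J3 J5 J4 J1 J2.
J3: 0→15, due 36, tardiness 0
J5: 15→25, due 10, tardiness 15
J4: 25→34, due 12, tardiness 22
J1: 34→41, due 18, tardiness 23
J2: 41→46, due 24, tardiness 22
Sum = 0+15+22+23+22 = 82.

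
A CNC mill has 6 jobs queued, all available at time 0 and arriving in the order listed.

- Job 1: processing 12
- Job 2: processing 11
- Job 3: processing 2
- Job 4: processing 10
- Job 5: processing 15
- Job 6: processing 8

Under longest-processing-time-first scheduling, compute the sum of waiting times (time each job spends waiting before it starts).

LPT (decreasing processing time): Job 5 Job 1 Job 2 Job 4 Job 6 Job 3.
Job 5: waits 0, runs 0→15
Job 1: waits 15, runs 15→27
Job 2: waits 27, runs 27→38
Job 4: waits 38, runs 38→48
Job 6: waits 48, runs 48→56
Job 3: waits 56, runs 56→58
Sum = 0+15+27+38+48+56 = 184.

184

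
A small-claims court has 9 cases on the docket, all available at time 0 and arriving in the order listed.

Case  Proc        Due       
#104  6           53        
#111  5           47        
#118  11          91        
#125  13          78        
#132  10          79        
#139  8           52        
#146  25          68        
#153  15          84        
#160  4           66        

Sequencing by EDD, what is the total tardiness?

EDD (increasing due date): #111 #139 #104 #160 #146 #125 #132 #153 #118.
#111: 0→5, due 47, tardiness 0
#139: 5→13, due 52, tardiness 0
#104: 13→19, due 53, tardiness 0
#160: 19→23, due 66, tardiness 0
#146: 23→48, due 68, tardiness 0
#125: 48→61, due 78, tardiness 0
#132: 61→71, due 79, tardiness 0
#153: 71→86, due 84, tardiness 2
#118: 86→97, due 91, tardiness 6
Sum = 0+0+0+0+0+0+0+2+6 = 8.

8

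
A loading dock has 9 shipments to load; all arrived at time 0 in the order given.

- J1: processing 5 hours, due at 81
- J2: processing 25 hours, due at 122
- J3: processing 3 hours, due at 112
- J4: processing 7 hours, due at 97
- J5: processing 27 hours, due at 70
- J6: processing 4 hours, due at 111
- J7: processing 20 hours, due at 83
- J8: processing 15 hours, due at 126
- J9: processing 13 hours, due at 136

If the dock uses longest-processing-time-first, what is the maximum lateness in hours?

LPT (decreasing processing time): J5 J2 J7 J8 J9 J4 J1 J6 J3.
J5: 0→27, due 70, lateness -43
J2: 27→52, due 122, lateness -70
J7: 52→72, due 83, lateness -11
J8: 72→87, due 126, lateness -39
J9: 87→100, due 136, lateness -36
J4: 100→107, due 97, lateness 10
J1: 107→112, due 81, lateness 31
J6: 112→116, due 111, lateness 5
J3: 116→119, due 112, lateness 7
Maximum = 31.

31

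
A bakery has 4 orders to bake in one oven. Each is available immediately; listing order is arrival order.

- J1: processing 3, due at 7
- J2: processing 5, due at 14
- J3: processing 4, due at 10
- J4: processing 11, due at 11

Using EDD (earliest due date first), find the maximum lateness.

9

EDD (increasing due date): J1 J3 J4 J2.
J1: 0→3, due 7, lateness -4
J3: 3→7, due 10, lateness -3
J4: 7→18, due 11, lateness 7
J2: 18→23, due 14, lateness 9
Maximum = 9.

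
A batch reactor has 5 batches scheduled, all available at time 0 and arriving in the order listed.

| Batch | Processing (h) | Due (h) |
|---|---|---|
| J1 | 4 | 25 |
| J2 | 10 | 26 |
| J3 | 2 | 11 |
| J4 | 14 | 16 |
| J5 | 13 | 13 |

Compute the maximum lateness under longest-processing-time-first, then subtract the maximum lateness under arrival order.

2

LPT (decreasing processing time): J4 J5 J2 J1 J3.
J4: 0→14, due 16, lateness -2
J5: 14→27, due 13, lateness 14
J2: 27→37, due 26, lateness 11
J1: 37→41, due 25, lateness 16
J3: 41→43, due 11, lateness 32
Maximum = 32.
FIFO (arrival order): J1 J2 J3 J4 J5.
J1: 0→4, due 25, lateness -21
J2: 4→14, due 26, lateness -12
J3: 14→16, due 11, lateness 5
J4: 16→30, due 16, lateness 14
J5: 30→43, due 13, lateness 30
Maximum = 30.
Difference = 32 − 30 = 2.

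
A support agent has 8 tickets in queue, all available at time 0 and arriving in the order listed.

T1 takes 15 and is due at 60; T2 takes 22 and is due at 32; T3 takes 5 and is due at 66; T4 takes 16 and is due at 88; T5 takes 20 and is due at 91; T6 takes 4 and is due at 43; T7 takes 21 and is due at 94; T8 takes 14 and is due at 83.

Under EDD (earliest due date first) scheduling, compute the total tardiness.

EDD (increasing due date): T2 T6 T1 T3 T8 T4 T5 T7.
T2: 0→22, due 32, tardiness 0
T6: 22→26, due 43, tardiness 0
T1: 26→41, due 60, tardiness 0
T3: 41→46, due 66, tardiness 0
T8: 46→60, due 83, tardiness 0
T4: 60→76, due 88, tardiness 0
T5: 76→96, due 91, tardiness 5
T7: 96→117, due 94, tardiness 23
Sum = 0+0+0+0+0+0+5+23 = 28.

28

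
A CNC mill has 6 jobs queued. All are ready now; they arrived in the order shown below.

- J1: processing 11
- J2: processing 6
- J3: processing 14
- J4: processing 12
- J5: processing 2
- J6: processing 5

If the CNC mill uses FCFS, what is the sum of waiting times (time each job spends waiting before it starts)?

147

FIFO (arrival order): J1 J2 J3 J4 J5 J6.
J1: waits 0, runs 0→11
J2: waits 11, runs 11→17
J3: waits 17, runs 17→31
J4: waits 31, runs 31→43
J5: waits 43, runs 43→45
J6: waits 45, runs 45→50
Sum = 0+11+17+31+43+45 = 147.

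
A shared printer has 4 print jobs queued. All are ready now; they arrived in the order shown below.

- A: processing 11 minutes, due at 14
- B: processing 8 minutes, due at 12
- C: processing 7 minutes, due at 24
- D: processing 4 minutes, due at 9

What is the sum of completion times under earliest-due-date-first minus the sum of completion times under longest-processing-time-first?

EDD (increasing due date): D B A C.
D: 0→4
B: 4→12
A: 12→23
C: 23→30
Sum = 4+12+23+30 = 69.
LPT (decreasing processing time): A B C D.
A: 0→11
B: 11→19
C: 19→26
D: 26→30
Sum = 11+19+26+30 = 86.
Difference = 69 − 86 = -17.

-17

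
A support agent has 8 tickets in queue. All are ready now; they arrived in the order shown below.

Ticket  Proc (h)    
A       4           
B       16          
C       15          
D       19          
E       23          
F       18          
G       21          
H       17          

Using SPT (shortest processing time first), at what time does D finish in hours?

SPT (increasing processing time): A C B H F D G E.
A: 0→4
C: 4→19
B: 19→35
H: 35→52
F: 52→70
D: 70→89

89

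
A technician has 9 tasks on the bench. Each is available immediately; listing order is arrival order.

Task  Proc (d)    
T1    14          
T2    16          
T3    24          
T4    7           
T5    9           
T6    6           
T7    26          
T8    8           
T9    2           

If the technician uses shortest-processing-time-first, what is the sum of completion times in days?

SPT (increasing processing time): T9 T6 T4 T8 T5 T1 T2 T3 T7.
T9: 0→2
T6: 2→8
T4: 8→15
T8: 15→23
T5: 23→32
T1: 32→46
T2: 46→62
T3: 62→86
T7: 86→112
Sum = 2+8+15+23+32+46+62+86+112 = 386.

386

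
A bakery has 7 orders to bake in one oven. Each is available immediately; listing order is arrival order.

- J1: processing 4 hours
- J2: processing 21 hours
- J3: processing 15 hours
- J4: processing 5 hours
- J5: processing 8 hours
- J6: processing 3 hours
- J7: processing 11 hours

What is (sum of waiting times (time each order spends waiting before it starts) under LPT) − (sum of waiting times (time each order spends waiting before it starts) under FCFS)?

LPT (decreasing processing time): J2 J3 J7 J5 J4 J1 J6.
J2: waits 0, runs 0→21
J3: waits 21, runs 21→36
J7: waits 36, runs 36→47
J5: waits 47, runs 47→55
J4: waits 55, runs 55→60
J1: waits 60, runs 60→64
J6: waits 64, runs 64→67
Sum = 0+21+36+47+55+60+64 = 283.
FIFO (arrival order): J1 J2 J3 J4 J5 J6 J7.
J1: waits 0, runs 0→4
J2: waits 4, runs 4→25
J3: waits 25, runs 25→40
J4: waits 40, runs 40→45
J5: waits 45, runs 45→53
J6: waits 53, runs 53→56
J7: waits 56, runs 56→67
Sum = 0+4+25+40+45+53+56 = 223.
Difference = 283 − 223 = 60.

60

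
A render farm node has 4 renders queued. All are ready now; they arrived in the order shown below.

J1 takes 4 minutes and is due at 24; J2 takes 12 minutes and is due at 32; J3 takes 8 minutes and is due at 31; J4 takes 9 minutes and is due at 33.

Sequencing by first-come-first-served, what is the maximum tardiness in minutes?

0

FIFO (arrival order): J1 J2 J3 J4.
J1: 0→4, due 24, tardiness 0
J2: 4→16, due 32, tardiness 0
J3: 16→24, due 31, tardiness 0
J4: 24→33, due 33, tardiness 0
Maximum = 0.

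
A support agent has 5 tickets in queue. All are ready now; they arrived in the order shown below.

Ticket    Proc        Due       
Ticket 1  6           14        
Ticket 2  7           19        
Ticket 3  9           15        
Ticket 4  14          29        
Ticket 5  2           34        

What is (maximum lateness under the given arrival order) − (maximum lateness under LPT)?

-15

FIFO (arrival order): Ticket 1 Ticket 2 Ticket 3 Ticket 4 Ticket 5.
Ticket 1: 0→6, due 14, lateness -8
Ticket 2: 6→13, due 19, lateness -6
Ticket 3: 13→22, due 15, lateness 7
Ticket 4: 22→36, due 29, lateness 7
Ticket 5: 36→38, due 34, lateness 4
Maximum = 7.
LPT (decreasing processing time): Ticket 4 Ticket 3 Ticket 2 Ticket 1 Ticket 5.
Ticket 4: 0→14, due 29, lateness -15
Ticket 3: 14→23, due 15, lateness 8
Ticket 2: 23→30, due 19, lateness 11
Ticket 1: 30→36, due 14, lateness 22
Ticket 5: 36→38, due 34, lateness 4
Maximum = 22.
Difference = 7 − 22 = -15.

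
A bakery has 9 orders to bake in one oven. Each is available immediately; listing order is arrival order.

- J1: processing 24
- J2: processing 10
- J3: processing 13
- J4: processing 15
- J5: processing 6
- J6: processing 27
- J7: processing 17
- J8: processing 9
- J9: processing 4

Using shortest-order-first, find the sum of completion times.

458

SPT (increasing processing time): J9 J5 J8 J2 J3 J4 J7 J1 J6.
J9: 0→4
J5: 4→10
J8: 10→19
J2: 19→29
J3: 29→42
J4: 42→57
J7: 57→74
J1: 74→98
J6: 98→125
Sum = 4+10+19+29+42+57+74+98+125 = 458.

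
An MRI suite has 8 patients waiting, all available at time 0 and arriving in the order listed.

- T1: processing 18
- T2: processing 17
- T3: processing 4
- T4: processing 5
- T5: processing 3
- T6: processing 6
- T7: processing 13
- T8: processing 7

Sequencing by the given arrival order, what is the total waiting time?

302

FIFO (arrival order): T1 T2 T3 T4 T5 T6 T7 T8.
T1: waits 0, runs 0→18
T2: waits 18, runs 18→35
T3: waits 35, runs 35→39
T4: waits 39, runs 39→44
T5: waits 44, runs 44→47
T6: waits 47, runs 47→53
T7: waits 53, runs 53→66
T8: waits 66, runs 66→73
Sum = 0+18+35+39+44+47+53+66 = 302.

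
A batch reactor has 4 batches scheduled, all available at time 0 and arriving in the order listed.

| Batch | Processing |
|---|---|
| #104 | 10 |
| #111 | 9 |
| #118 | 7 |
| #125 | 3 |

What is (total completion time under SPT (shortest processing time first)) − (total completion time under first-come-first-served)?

-23

SPT (increasing processing time): #125 #118 #111 #104.
#125: 0→3
#118: 3→10
#111: 10→19
#104: 19→29
Sum = 3+10+19+29 = 61.
FIFO (arrival order): #104 #111 #118 #125.
#104: 0→10
#111: 10→19
#118: 19→26
#125: 26→29
Sum = 10+19+26+29 = 84.
Difference = 61 − 84 = -23.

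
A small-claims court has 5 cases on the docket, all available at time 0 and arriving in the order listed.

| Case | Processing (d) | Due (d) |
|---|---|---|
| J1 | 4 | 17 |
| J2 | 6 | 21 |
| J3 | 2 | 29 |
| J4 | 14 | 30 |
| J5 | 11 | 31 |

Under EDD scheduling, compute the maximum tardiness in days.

6

EDD (increasing due date): J1 J2 J3 J4 J5.
J1: 0→4, due 17, tardiness 0
J2: 4→10, due 21, tardiness 0
J3: 10→12, due 29, tardiness 0
J4: 12→26, due 30, tardiness 0
J5: 26→37, due 31, tardiness 6
Maximum = 6.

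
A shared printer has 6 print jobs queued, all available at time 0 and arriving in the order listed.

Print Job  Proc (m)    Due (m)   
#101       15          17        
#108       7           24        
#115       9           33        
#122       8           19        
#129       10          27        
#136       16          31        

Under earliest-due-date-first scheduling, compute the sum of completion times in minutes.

229

EDD (increasing due date): #101 #122 #108 #129 #136 #115.
#101: 0→15
#122: 15→23
#108: 23→30
#129: 30→40
#136: 40→56
#115: 56→65
Sum = 15+23+30+40+56+65 = 229.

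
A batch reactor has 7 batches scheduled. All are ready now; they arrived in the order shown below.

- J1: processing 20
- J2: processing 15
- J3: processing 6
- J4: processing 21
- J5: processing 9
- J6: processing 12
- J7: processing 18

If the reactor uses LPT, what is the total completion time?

LPT (decreasing processing time): J4 J1 J7 J2 J6 J5 J3.
J4: 0→21
J1: 21→41
J7: 41→59
J2: 59→74
J6: 74→86
J5: 86→95
J3: 95→101
Sum = 21+41+59+74+86+95+101 = 477.

477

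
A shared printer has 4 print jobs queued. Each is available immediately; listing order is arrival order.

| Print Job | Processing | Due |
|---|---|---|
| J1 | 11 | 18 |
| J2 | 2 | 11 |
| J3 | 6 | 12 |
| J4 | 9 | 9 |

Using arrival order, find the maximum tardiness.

FIFO (arrival order): J1 J2 J3 J4.
J1: 0→11, due 18, tardiness 0
J2: 11→13, due 11, tardiness 2
J3: 13→19, due 12, tardiness 7
J4: 19→28, due 9, tardiness 19
Maximum = 19.

19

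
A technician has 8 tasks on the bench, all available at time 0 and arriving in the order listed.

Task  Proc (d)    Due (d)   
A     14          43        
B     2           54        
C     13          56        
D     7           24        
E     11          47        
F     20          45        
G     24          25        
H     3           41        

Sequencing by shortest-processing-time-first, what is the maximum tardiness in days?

SPT (increasing processing time): B H D E C A F G.
B: 0→2, due 54, tardiness 0
H: 2→5, due 41, tardiness 0
D: 5→12, due 24, tardiness 0
E: 12→23, due 47, tardiness 0
C: 23→36, due 56, tardiness 0
A: 36→50, due 43, tardiness 7
F: 50→70, due 45, tardiness 25
G: 70→94, due 25, tardiness 69
Maximum = 69.

69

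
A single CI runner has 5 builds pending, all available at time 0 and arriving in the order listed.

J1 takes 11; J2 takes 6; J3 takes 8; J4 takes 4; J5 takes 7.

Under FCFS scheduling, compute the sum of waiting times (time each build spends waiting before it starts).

82

FIFO (arrival order): J1 J2 J3 J4 J5.
J1: waits 0, runs 0→11
J2: waits 11, runs 11→17
J3: waits 17, runs 17→25
J4: waits 25, runs 25→29
J5: waits 29, runs 29→36
Sum = 0+11+17+25+29 = 82.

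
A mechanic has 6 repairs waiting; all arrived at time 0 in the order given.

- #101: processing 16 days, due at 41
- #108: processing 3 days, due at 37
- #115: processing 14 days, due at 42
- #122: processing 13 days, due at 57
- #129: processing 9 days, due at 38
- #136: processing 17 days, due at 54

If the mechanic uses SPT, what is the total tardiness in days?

SPT (increasing processing time): #108 #129 #122 #115 #101 #136.
#108: 0→3, due 37, tardiness 0
#129: 3→12, due 38, tardiness 0
#122: 12→25, due 57, tardiness 0
#115: 25→39, due 42, tardiness 0
#101: 39→55, due 41, tardiness 14
#136: 55→72, due 54, tardiness 18
Sum = 0+0+0+0+14+18 = 32.

32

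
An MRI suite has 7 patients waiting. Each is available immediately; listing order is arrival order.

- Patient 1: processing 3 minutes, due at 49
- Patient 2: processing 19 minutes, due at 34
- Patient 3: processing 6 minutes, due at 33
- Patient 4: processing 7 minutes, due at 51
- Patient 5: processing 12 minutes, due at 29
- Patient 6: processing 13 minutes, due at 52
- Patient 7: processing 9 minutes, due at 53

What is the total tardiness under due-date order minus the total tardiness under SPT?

EDD (increasing due date): Patient 5 Patient 3 Patient 2 Patient 1 Patient 4 Patient 6 Patient 7.
Patient 5: 0→12, due 29, tardiness 0
Patient 3: 12→18, due 33, tardiness 0
Patient 2: 18→37, due 34, tardiness 3
Patient 1: 37→40, due 49, tardiness 0
Patient 4: 40→47, due 51, tardiness 0
Patient 6: 47→60, due 52, tardiness 8
Patient 7: 60→69, due 53, tardiness 16
Sum = 0+0+3+0+0+8+16 = 27.
SPT (increasing processing time): Patient 1 Patient 3 Patient 4 Patient 7 Patient 5 Patient 6 Patient 2.
Patient 1: 0→3, due 49, tardiness 0
Patient 3: 3→9, due 33, tardiness 0
Patient 4: 9→16, due 51, tardiness 0
Patient 7: 16→25, due 53, tardiness 0
Patient 5: 25→37, due 29, tardiness 8
Patient 6: 37→50, due 52, tardiness 0
Patient 2: 50→69, due 34, tardiness 35
Sum = 0+0+0+0+8+0+35 = 43.
Difference = 27 − 43 = -16.

-16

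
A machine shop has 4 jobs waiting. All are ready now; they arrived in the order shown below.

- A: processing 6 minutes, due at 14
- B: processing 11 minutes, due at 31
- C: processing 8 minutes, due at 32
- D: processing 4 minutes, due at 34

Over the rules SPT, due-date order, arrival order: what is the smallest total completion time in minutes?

SPT (increasing processing time): D A C B.
D: 0→4
A: 4→10
C: 10→18
B: 18→29
Sum = 4+10+18+29 = 61.
EDD (increasing due date): A B C D.
A: 0→6
B: 6→17
C: 17→25
D: 25→29
Sum = 6+17+25+29 = 77.
FIFO (arrival order): A B C D.
A: 0→6
B: 6→17
C: 17→25
D: 25→29
Sum = 6+17+25+29 = 77.
SPT 61, EDD 77, FIFO 77 → minimum 61.

61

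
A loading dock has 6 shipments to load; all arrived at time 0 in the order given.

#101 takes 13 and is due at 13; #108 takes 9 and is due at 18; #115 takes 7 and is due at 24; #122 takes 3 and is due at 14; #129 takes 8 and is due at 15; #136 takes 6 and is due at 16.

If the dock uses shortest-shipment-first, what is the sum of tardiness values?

57

SPT (increasing processing time): #122 #136 #115 #129 #108 #101.
#122: 0→3, due 14, tardiness 0
#136: 3→9, due 16, tardiness 0
#115: 9→16, due 24, tardiness 0
#129: 16→24, due 15, tardiness 9
#108: 24→33, due 18, tardiness 15
#101: 33→46, due 13, tardiness 33
Sum = 0+0+0+9+15+33 = 57.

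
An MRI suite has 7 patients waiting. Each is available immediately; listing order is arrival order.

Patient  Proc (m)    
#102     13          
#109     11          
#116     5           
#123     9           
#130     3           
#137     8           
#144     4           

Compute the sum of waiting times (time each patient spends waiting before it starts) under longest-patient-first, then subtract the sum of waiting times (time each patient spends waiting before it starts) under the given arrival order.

LPT (decreasing processing time): #102 #109 #123 #137 #116 #144 #130.
#102: waits 0, runs 0→13
#109: waits 13, runs 13→24
#123: waits 24, runs 24→33
#137: waits 33, runs 33→41
#116: waits 41, runs 41→46
#144: waits 46, runs 46→50
#130: waits 50, runs 50→53
Sum = 0+13+24+33+41+46+50 = 207.
FIFO (arrival order): #102 #109 #116 #123 #130 #137 #144.
#102: waits 0, runs 0→13
#109: waits 13, runs 13→24
#116: waits 24, runs 24→29
#123: waits 29, runs 29→38
#130: waits 38, runs 38→41
#137: waits 41, runs 41→49
#144: waits 49, runs 49→53
Sum = 0+13+24+29+38+41+49 = 194.
Difference = 207 − 194 = 13.

13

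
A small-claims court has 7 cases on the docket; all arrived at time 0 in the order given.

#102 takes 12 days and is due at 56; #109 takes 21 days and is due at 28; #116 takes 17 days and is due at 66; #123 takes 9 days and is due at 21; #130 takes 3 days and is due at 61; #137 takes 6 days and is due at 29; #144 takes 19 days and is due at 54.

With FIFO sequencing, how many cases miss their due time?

5

FIFO (arrival order): #102 #109 #116 #123 #130 #137 #144.
#102: 0→12, due 56, tardiness 0
#109: 12→33, due 28, tardiness 5
#116: 33→50, due 66, tardiness 0
#123: 50→59, due 21, tardiness 38
#130: 59→62, due 61, tardiness 1
#137: 62→68, due 29, tardiness 39
#144: 68→87, due 54, tardiness 33
Late cases: 5.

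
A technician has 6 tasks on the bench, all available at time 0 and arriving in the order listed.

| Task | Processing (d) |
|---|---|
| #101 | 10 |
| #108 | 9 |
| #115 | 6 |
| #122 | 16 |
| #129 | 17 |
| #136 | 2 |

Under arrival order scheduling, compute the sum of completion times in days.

FIFO (arrival order): #101 #108 #115 #122 #129 #136.
#101: 0→10
#108: 10→19
#115: 19→25
#122: 25→41
#129: 41→58
#136: 58→60
Sum = 10+19+25+41+58+60 = 213.

213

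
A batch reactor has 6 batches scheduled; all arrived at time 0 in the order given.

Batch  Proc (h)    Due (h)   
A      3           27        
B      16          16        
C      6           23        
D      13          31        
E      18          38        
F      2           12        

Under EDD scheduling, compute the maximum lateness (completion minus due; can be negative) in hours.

20

EDD (increasing due date): F B C A D E.
F: 0→2, due 12, lateness -10
B: 2→18, due 16, lateness 2
C: 18→24, due 23, lateness 1
A: 24→27, due 27, lateness 0
D: 27→40, due 31, lateness 9
E: 40→58, due 38, lateness 20
Maximum = 20.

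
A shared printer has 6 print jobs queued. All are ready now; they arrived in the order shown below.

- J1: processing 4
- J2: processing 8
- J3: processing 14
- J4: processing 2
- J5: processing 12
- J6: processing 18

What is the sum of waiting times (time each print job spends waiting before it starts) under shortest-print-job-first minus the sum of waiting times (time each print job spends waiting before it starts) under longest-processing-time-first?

-114

SPT (increasing processing time): J4 J1 J2 J5 J3 J6.
J4: waits 0, runs 0→2
J1: waits 2, runs 2→6
J2: waits 6, runs 6→14
J5: waits 14, runs 14→26
J3: waits 26, runs 26→40
J6: waits 40, runs 40→58
Sum = 0+2+6+14+26+40 = 88.
LPT (decreasing processing time): J6 J3 J5 J2 J1 J4.
J6: waits 0, runs 0→18
J3: waits 18, runs 18→32
J5: waits 32, runs 32→44
J2: waits 44, runs 44→52
J1: waits 52, runs 52→56
J4: waits 56, runs 56→58
Sum = 0+18+32+44+52+56 = 202.
Difference = 88 − 202 = -114.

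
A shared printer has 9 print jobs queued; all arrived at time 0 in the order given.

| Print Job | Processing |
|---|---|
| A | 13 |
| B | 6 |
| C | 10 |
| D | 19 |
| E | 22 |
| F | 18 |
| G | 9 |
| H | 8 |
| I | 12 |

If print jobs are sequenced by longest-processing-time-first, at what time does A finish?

72

LPT (decreasing processing time): E D F A I C G H B.
E: 0→22
D: 22→41
F: 41→59
A: 59→72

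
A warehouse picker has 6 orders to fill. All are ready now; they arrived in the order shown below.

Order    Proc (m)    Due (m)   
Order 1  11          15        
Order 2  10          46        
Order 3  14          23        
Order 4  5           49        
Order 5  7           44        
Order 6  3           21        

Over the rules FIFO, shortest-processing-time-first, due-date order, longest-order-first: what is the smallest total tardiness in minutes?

FIFO (arrival order): Order 1 Order 2 Order 3 Order 4 Order 5 Order 6.
Order 1: 0→11, due 15, tardiness 0
Order 2: 11→21, due 46, tardiness 0
Order 3: 21→35, due 23, tardiness 12
Order 4: 35→40, due 49, tardiness 0
Order 5: 40→47, due 44, tardiness 3
Order 6: 47→50, due 21, tardiness 29
Sum = 0+0+12+0+3+29 = 44.
SPT (increasing processing time): Order 6 Order 4 Order 5 Order 2 Order 1 Order 3.
Order 6: 0→3, due 21, tardiness 0
Order 4: 3→8, due 49, tardiness 0
Order 5: 8→15, due 44, tardiness 0
Order 2: 15→25, due 46, tardiness 0
Order 1: 25→36, due 15, tardiness 21
Order 3: 36→50, due 23, tardiness 27
Sum = 0+0+0+0+21+27 = 48.
EDD (increasing due date): Order 1 Order 6 Order 3 Order 5 Order 2 Order 4.
Order 1: 0→11, due 15, tardiness 0
Order 6: 11→14, due 21, tardiness 0
Order 3: 14→28, due 23, tardiness 5
Order 5: 28→35, due 44, tardiness 0
Order 2: 35→45, due 46, tardiness 0
Order 4: 45→50, due 49, tardiness 1
Sum = 0+0+5+0+0+1 = 6.
LPT (decreasing processing time): Order 3 Order 1 Order 2 Order 5 Order 4 Order 6.
Order 3: 0→14, due 23, tardiness 0
Order 1: 14→25, due 15, tardiness 10
Order 2: 25→35, due 46, tardiness 0
Order 5: 35→42, due 44, tardiness 0
Order 4: 42→47, due 49, tardiness 0
Order 6: 47→50, due 21, tardiness 29
Sum = 0+10+0+0+0+29 = 39.
FIFO 44, SPT 48, EDD 6, LPT 39 → minimum 6.

6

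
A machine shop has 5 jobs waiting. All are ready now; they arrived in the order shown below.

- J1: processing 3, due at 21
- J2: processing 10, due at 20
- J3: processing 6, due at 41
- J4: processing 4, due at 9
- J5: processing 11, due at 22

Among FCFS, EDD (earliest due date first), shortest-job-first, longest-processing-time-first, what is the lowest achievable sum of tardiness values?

6

FIFO (arrival order): J1 J2 J3 J4 J5.
J1: 0→3, due 21, tardiness 0
J2: 3→13, due 20, tardiness 0
J3: 13→19, due 41, tardiness 0
J4: 19→23, due 9, tardiness 14
J5: 23→34, due 22, tardiness 12
Sum = 0+0+0+14+12 = 26.
EDD (increasing due date): J4 J2 J1 J5 J3.
J4: 0→4, due 9, tardiness 0
J2: 4→14, due 20, tardiness 0
J1: 14→17, due 21, tardiness 0
J5: 17→28, due 22, tardiness 6
J3: 28→34, due 41, tardiness 0
Sum = 0+0+0+6+0 = 6.
SPT (increasing processing time): J1 J4 J3 J2 J5.
J1: 0→3, due 21, tardiness 0
J4: 3→7, due 9, tardiness 0
J3: 7→13, due 41, tardiness 0
J2: 13→23, due 20, tardiness 3
J5: 23→34, due 22, tardiness 12
Sum = 0+0+0+3+12 = 15.
LPT (decreasing processing time): J5 J2 J3 J4 J1.
J5: 0→11, due 22, tardiness 0
J2: 11→21, due 20, tardiness 1
J3: 21→27, due 41, tardiness 0
J4: 27→31, due 9, tardiness 22
J1: 31→34, due 21, tardiness 13
Sum = 0+1+0+22+13 = 36.
FIFO 26, EDD 6, SPT 15, LPT 36 → minimum 6.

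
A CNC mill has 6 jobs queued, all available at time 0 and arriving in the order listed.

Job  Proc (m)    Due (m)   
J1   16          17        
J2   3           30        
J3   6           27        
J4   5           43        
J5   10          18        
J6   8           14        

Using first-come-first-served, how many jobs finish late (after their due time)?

FIFO (arrival order): J1 J2 J3 J4 J5 J6.
J1: 0→16, due 17, tardiness 0
J2: 16→19, due 30, tardiness 0
J3: 19→25, due 27, tardiness 0
J4: 25→30, due 43, tardiness 0
J5: 30→40, due 18, tardiness 22
J6: 40→48, due 14, tardiness 34
Late jobs: 2.

2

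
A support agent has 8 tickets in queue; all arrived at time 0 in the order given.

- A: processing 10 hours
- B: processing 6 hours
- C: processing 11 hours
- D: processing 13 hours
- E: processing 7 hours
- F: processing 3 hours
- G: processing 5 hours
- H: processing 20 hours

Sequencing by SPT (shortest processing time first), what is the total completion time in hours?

SPT (increasing processing time): F G B E A C D H.
F: 0→3
G: 3→8
B: 8→14
E: 14→21
A: 21→31
C: 31→42
D: 42→55
H: 55→75
Sum = 3+8+14+21+31+42+55+75 = 249.

249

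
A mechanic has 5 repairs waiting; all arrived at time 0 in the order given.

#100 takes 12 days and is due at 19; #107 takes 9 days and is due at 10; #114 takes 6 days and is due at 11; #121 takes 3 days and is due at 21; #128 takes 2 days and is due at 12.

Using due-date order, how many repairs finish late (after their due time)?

4

EDD (increasing due date): #107 #114 #128 #100 #121.
#107: 0→9, due 10, tardiness 0
#114: 9→15, due 11, tardiness 4
#128: 15→17, due 12, tardiness 5
#100: 17→29, due 19, tardiness 10
#121: 29→32, due 21, tardiness 11
Late repairs: 4.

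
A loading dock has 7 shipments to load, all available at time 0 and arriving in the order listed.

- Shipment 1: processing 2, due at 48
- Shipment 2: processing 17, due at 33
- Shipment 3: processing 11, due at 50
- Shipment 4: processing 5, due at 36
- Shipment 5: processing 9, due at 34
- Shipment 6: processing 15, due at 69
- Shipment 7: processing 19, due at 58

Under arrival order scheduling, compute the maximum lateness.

FIFO (arrival order): Shipment 1 Shipment 2 Shipment 3 Shipment 4 Shipment 5 Shipment 6 Shipment 7.
Shipment 1: 0→2, due 48, lateness -46
Shipment 2: 2→19, due 33, lateness -14
Shipment 3: 19→30, due 50, lateness -20
Shipment 4: 30→35, due 36, lateness -1
Shipment 5: 35→44, due 34, lateness 10
Shipment 6: 44→59, due 69, lateness -10
Shipment 7: 59→78, due 58, lateness 20
Maximum = 20.

20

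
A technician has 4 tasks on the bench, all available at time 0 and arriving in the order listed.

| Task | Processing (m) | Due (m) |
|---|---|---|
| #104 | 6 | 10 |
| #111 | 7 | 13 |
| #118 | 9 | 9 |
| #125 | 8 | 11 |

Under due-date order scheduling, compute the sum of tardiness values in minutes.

EDD (increasing due date): #118 #104 #125 #111.
#118: 0→9, due 9, tardiness 0
#104: 9→15, due 10, tardiness 5
#125: 15→23, due 11, tardiness 12
#111: 23→30, due 13, tardiness 17
Sum = 0+5+12+17 = 34.

34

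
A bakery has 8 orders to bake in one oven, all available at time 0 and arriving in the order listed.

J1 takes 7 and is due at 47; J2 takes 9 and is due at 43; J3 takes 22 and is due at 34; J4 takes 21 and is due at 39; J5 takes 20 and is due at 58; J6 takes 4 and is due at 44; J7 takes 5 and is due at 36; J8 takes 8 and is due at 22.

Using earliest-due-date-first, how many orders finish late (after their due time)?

EDD (increasing due date): J8 J3 J7 J4 J2 J6 J1 J5.
J8: 0→8, due 22, tardiness 0
J3: 8→30, due 34, tardiness 0
J7: 30→35, due 36, tardiness 0
J4: 35→56, due 39, tardiness 17
J2: 56→65, due 43, tardiness 22
J6: 65→69, due 44, tardiness 25
J1: 69→76, due 47, tardiness 29
J5: 76→96, due 58, tardiness 38
Late orders: 5.

5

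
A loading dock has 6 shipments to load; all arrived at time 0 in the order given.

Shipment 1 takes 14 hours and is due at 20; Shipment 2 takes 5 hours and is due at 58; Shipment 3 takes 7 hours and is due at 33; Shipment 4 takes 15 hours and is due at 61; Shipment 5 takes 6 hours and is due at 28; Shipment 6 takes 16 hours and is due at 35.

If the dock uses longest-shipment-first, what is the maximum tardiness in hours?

30

LPT (decreasing processing time): Shipment 6 Shipment 4 Shipment 1 Shipment 3 Shipment 5 Shipment 2.
Shipment 6: 0→16, due 35, tardiness 0
Shipment 4: 16→31, due 61, tardiness 0
Shipment 1: 31→45, due 20, tardiness 25
Shipment 3: 45→52, due 33, tardiness 19
Shipment 5: 52→58, due 28, tardiness 30
Shipment 2: 58→63, due 58, tardiness 5
Maximum = 30.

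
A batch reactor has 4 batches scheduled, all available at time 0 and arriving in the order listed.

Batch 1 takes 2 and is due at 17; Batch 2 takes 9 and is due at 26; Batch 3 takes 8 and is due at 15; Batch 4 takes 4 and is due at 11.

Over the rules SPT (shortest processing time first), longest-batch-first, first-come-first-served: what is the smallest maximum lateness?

-1

SPT (increasing processing time): Batch 1 Batch 4 Batch 3 Batch 2.
Batch 1: 0→2, due 17, lateness -15
Batch 4: 2→6, due 11, lateness -5
Batch 3: 6→14, due 15, lateness -1
Batch 2: 14→23, due 26, lateness -3
Maximum = -1.
LPT (decreasing processing time): Batch 2 Batch 3 Batch 4 Batch 1.
Batch 2: 0→9, due 26, lateness -17
Batch 3: 9→17, due 15, lateness 2
Batch 4: 17→21, due 11, lateness 10
Batch 1: 21→23, due 17, lateness 6
Maximum = 10.
FIFO (arrival order): Batch 1 Batch 2 Batch 3 Batch 4.
Batch 1: 0→2, due 17, lateness -15
Batch 2: 2→11, due 26, lateness -15
Batch 3: 11→19, due 15, lateness 4
Batch 4: 19→23, due 11, lateness 12
Maximum = 12.
SPT -1, LPT 10, FIFO 12 → minimum -1.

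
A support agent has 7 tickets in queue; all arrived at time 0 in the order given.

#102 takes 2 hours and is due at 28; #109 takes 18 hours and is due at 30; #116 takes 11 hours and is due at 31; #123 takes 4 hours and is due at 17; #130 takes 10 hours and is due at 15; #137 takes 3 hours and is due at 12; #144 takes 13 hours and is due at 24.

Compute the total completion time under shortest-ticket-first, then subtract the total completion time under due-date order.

SPT (increasing processing time): #102 #137 #123 #130 #116 #144 #109.
#102: 0→2
#137: 2→5
#123: 5→9
#130: 9→19
#116: 19→30
#144: 30→43
#109: 43→61
Sum = 2+5+9+19+30+43+61 = 169.
EDD (increasing due date): #137 #130 #123 #144 #102 #109 #116.
#137: 0→3
#130: 3→13
#123: 13→17
#144: 17→30
#102: 30→32
#109: 32→50
#116: 50→61
Sum = 3+13+17+30+32+50+61 = 206.
Difference = 169 − 206 = -37.

-37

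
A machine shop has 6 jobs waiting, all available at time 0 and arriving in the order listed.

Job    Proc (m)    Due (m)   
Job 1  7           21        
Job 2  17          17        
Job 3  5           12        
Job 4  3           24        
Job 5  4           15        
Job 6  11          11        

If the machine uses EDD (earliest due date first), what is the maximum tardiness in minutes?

EDD (increasing due date): Job 6 Job 3 Job 5 Job 2 Job 1 Job 4.
Job 6: 0→11, due 11, tardiness 0
Job 3: 11→16, due 12, tardiness 4
Job 5: 16→20, due 15, tardiness 5
Job 2: 20→37, due 17, tardiness 20
Job 1: 37→44, due 21, tardiness 23
Job 4: 44→47, due 24, tardiness 23
Maximum = 23.

23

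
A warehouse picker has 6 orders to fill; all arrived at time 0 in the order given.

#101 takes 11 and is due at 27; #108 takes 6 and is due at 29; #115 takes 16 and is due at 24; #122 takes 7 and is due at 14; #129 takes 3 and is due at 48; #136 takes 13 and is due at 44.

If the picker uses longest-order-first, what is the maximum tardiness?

LPT (decreasing processing time): #115 #136 #101 #122 #108 #129.
#115: 0→16, due 24, tardiness 0
#136: 16→29, due 44, tardiness 0
#101: 29→40, due 27, tardiness 13
#122: 40→47, due 14, tardiness 33
#108: 47→53, due 29, tardiness 24
#129: 53→56, due 48, tardiness 8
Maximum = 33.

33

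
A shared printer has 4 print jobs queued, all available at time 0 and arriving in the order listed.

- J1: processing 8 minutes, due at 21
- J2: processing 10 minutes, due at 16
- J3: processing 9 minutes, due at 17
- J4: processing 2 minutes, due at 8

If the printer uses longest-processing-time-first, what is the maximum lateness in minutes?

21

LPT (decreasing processing time): J2 J3 J1 J4.
J2: 0→10, due 16, lateness -6
J3: 10→19, due 17, lateness 2
J1: 19→27, due 21, lateness 6
J4: 27→29, due 8, lateness 21
Maximum = 21.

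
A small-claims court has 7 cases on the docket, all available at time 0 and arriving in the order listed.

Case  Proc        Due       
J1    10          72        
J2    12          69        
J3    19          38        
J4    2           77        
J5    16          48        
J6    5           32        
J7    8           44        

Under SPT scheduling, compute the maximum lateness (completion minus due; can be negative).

SPT (increasing processing time): J4 J6 J7 J1 J2 J5 J3.
J4: 0→2, due 77, lateness -75
J6: 2→7, due 32, lateness -25
J7: 7→15, due 44, lateness -29
J1: 15→25, due 72, lateness -47
J2: 25→37, due 69, lateness -32
J5: 37→53, due 48, lateness 5
J3: 53→72, due 38, lateness 34
Maximum = 34.

34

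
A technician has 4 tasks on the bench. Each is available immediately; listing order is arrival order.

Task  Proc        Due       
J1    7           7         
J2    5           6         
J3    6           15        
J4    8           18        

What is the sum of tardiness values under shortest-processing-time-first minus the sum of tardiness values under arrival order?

SPT (increasing processing time): J2 J3 J1 J4.
J2: 0→5, due 6, tardiness 0
J3: 5→11, due 15, tardiness 0
J1: 11→18, due 7, tardiness 11
J4: 18→26, due 18, tardiness 8
Sum = 0+0+11+8 = 19.
FIFO (arrival order): J1 J2 J3 J4.
J1: 0→7, due 7, tardiness 0
J2: 7→12, due 6, tardiness 6
J3: 12→18, due 15, tardiness 3
J4: 18→26, due 18, tardiness 8
Sum = 0+6+3+8 = 17.
Difference = 19 − 17 = 2.

2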